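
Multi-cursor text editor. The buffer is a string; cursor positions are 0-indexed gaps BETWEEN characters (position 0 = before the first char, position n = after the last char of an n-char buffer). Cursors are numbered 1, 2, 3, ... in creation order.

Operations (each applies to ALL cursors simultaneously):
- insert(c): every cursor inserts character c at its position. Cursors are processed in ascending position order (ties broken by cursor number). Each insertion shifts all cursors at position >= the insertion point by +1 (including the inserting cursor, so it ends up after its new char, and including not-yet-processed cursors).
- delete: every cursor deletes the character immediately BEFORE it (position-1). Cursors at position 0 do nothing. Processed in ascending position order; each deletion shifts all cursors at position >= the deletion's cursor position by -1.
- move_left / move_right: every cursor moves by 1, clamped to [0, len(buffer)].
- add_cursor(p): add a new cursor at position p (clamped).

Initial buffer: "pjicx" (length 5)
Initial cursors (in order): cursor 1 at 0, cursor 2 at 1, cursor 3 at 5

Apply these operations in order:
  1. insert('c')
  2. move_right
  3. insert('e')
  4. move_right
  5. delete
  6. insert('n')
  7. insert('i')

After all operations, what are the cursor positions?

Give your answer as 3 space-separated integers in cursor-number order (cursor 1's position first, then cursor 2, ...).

After op 1 (insert('c')): buffer="cpcjicxc" (len 8), cursors c1@1 c2@3 c3@8, authorship 1.2....3
After op 2 (move_right): buffer="cpcjicxc" (len 8), cursors c1@2 c2@4 c3@8, authorship 1.2....3
After op 3 (insert('e')): buffer="cpecjeicxce" (len 11), cursors c1@3 c2@6 c3@11, authorship 1.12.2...33
After op 4 (move_right): buffer="cpecjeicxce" (len 11), cursors c1@4 c2@7 c3@11, authorship 1.12.2...33
After op 5 (delete): buffer="cpejecxc" (len 8), cursors c1@3 c2@5 c3@8, authorship 1.1.2..3
After op 6 (insert('n')): buffer="cpenjencxcn" (len 11), cursors c1@4 c2@7 c3@11, authorship 1.11.22..33
After op 7 (insert('i')): buffer="cpenijenicxcni" (len 14), cursors c1@5 c2@9 c3@14, authorship 1.111.222..333

Answer: 5 9 14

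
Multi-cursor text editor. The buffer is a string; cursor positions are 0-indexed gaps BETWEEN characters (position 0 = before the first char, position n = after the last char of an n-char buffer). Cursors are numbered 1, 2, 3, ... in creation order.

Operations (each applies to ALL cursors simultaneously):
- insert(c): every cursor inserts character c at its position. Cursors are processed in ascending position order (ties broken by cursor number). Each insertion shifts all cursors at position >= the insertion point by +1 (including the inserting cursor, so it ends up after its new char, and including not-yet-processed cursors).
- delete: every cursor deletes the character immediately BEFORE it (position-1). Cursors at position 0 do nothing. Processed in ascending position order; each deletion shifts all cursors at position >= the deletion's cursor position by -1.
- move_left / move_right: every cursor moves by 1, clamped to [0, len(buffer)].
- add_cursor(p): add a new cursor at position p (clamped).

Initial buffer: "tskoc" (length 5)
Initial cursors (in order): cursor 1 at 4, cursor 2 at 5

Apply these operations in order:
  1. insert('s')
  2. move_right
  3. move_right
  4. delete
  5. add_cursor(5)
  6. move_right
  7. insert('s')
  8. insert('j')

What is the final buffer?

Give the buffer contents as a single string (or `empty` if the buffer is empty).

Answer: tskossssjjj

Derivation:
After op 1 (insert('s')): buffer="tskoscs" (len 7), cursors c1@5 c2@7, authorship ....1.2
After op 2 (move_right): buffer="tskoscs" (len 7), cursors c1@6 c2@7, authorship ....1.2
After op 3 (move_right): buffer="tskoscs" (len 7), cursors c1@7 c2@7, authorship ....1.2
After op 4 (delete): buffer="tskos" (len 5), cursors c1@5 c2@5, authorship ....1
After op 5 (add_cursor(5)): buffer="tskos" (len 5), cursors c1@5 c2@5 c3@5, authorship ....1
After op 6 (move_right): buffer="tskos" (len 5), cursors c1@5 c2@5 c3@5, authorship ....1
After op 7 (insert('s')): buffer="tskossss" (len 8), cursors c1@8 c2@8 c3@8, authorship ....1123
After op 8 (insert('j')): buffer="tskossssjjj" (len 11), cursors c1@11 c2@11 c3@11, authorship ....1123123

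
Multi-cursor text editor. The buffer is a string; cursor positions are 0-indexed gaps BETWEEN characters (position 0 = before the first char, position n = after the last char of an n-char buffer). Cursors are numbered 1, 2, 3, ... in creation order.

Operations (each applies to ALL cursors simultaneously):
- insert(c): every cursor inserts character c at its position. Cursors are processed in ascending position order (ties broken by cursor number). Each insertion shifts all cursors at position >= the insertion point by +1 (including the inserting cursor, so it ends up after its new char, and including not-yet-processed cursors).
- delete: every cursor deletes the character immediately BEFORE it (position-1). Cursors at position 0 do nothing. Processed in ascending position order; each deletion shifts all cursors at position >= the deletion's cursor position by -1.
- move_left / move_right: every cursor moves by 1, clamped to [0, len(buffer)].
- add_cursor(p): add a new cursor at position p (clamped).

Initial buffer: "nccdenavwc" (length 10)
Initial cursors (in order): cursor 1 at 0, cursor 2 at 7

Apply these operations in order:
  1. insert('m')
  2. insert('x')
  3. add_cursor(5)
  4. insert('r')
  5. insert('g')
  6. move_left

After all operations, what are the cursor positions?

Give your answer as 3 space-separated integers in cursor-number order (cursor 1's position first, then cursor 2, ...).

After op 1 (insert('m')): buffer="mnccdenamvwc" (len 12), cursors c1@1 c2@9, authorship 1.......2...
After op 2 (insert('x')): buffer="mxnccdenamxvwc" (len 14), cursors c1@2 c2@11, authorship 11.......22...
After op 3 (add_cursor(5)): buffer="mxnccdenamxvwc" (len 14), cursors c1@2 c3@5 c2@11, authorship 11.......22...
After op 4 (insert('r')): buffer="mxrnccrdenamxrvwc" (len 17), cursors c1@3 c3@7 c2@14, authorship 111...3....222...
After op 5 (insert('g')): buffer="mxrgnccrgdenamxrgvwc" (len 20), cursors c1@4 c3@9 c2@17, authorship 1111...33....2222...
After op 6 (move_left): buffer="mxrgnccrgdenamxrgvwc" (len 20), cursors c1@3 c3@8 c2@16, authorship 1111...33....2222...

Answer: 3 16 8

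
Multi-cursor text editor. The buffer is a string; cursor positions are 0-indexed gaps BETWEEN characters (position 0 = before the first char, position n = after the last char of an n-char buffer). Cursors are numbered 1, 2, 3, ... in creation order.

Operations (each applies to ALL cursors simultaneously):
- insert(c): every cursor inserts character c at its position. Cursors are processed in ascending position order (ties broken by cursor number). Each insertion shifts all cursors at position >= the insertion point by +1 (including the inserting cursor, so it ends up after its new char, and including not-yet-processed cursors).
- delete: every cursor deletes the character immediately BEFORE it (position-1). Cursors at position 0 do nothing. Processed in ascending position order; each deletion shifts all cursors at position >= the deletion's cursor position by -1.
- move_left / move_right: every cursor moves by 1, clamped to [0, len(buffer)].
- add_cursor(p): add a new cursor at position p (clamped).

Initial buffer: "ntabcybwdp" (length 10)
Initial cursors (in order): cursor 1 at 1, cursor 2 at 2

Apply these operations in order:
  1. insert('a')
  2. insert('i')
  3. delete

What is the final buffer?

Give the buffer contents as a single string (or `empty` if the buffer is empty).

Answer: nataabcybwdp

Derivation:
After op 1 (insert('a')): buffer="nataabcybwdp" (len 12), cursors c1@2 c2@4, authorship .1.2........
After op 2 (insert('i')): buffer="naitaiabcybwdp" (len 14), cursors c1@3 c2@6, authorship .11.22........
After op 3 (delete): buffer="nataabcybwdp" (len 12), cursors c1@2 c2@4, authorship .1.2........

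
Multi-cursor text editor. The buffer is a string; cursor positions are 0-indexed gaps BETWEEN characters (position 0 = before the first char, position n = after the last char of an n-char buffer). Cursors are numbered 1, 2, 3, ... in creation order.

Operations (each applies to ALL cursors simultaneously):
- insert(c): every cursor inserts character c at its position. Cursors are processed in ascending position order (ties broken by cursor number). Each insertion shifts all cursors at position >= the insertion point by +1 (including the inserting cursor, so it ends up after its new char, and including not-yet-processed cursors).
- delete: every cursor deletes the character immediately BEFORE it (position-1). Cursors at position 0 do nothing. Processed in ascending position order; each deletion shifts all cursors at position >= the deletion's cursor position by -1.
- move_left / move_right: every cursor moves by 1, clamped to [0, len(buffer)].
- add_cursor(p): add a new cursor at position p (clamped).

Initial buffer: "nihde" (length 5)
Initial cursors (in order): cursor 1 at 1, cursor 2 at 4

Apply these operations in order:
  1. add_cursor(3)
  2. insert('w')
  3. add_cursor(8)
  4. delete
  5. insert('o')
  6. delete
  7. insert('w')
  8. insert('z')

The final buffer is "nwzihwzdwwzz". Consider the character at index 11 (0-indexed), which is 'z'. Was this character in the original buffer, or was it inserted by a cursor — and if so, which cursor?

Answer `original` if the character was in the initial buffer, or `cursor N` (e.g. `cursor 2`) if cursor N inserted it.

Answer: cursor 4

Derivation:
After op 1 (add_cursor(3)): buffer="nihde" (len 5), cursors c1@1 c3@3 c2@4, authorship .....
After op 2 (insert('w')): buffer="nwihwdwe" (len 8), cursors c1@2 c3@5 c2@7, authorship .1..3.2.
After op 3 (add_cursor(8)): buffer="nwihwdwe" (len 8), cursors c1@2 c3@5 c2@7 c4@8, authorship .1..3.2.
After op 4 (delete): buffer="nihd" (len 4), cursors c1@1 c3@3 c2@4 c4@4, authorship ....
After op 5 (insert('o')): buffer="noihodoo" (len 8), cursors c1@2 c3@5 c2@8 c4@8, authorship .1..3.24
After op 6 (delete): buffer="nihd" (len 4), cursors c1@1 c3@3 c2@4 c4@4, authorship ....
After op 7 (insert('w')): buffer="nwihwdww" (len 8), cursors c1@2 c3@5 c2@8 c4@8, authorship .1..3.24
After op 8 (insert('z')): buffer="nwzihwzdwwzz" (len 12), cursors c1@3 c3@7 c2@12 c4@12, authorship .11..33.2424
Authorship (.=original, N=cursor N): . 1 1 . . 3 3 . 2 4 2 4
Index 11: author = 4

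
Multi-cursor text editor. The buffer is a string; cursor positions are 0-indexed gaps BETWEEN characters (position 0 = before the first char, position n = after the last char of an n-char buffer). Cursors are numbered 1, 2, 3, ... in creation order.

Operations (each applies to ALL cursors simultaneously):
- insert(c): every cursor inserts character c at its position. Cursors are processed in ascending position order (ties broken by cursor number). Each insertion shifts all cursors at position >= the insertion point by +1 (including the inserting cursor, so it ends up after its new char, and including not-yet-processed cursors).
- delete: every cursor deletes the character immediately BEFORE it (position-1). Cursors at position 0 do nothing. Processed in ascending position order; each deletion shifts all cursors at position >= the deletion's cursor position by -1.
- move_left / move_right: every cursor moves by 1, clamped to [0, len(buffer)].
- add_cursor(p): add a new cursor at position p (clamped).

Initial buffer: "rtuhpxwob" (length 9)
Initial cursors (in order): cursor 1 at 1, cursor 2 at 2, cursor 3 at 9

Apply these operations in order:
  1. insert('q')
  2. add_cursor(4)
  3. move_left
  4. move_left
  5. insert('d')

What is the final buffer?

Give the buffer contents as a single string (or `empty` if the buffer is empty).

After op 1 (insert('q')): buffer="rqtquhpxwobq" (len 12), cursors c1@2 c2@4 c3@12, authorship .1.2.......3
After op 2 (add_cursor(4)): buffer="rqtquhpxwobq" (len 12), cursors c1@2 c2@4 c4@4 c3@12, authorship .1.2.......3
After op 3 (move_left): buffer="rqtquhpxwobq" (len 12), cursors c1@1 c2@3 c4@3 c3@11, authorship .1.2.......3
After op 4 (move_left): buffer="rqtquhpxwobq" (len 12), cursors c1@0 c2@2 c4@2 c3@10, authorship .1.2.......3
After op 5 (insert('d')): buffer="drqddtquhpxwodbq" (len 16), cursors c1@1 c2@5 c4@5 c3@14, authorship 1.124.2......3.3

Answer: drqddtquhpxwodbq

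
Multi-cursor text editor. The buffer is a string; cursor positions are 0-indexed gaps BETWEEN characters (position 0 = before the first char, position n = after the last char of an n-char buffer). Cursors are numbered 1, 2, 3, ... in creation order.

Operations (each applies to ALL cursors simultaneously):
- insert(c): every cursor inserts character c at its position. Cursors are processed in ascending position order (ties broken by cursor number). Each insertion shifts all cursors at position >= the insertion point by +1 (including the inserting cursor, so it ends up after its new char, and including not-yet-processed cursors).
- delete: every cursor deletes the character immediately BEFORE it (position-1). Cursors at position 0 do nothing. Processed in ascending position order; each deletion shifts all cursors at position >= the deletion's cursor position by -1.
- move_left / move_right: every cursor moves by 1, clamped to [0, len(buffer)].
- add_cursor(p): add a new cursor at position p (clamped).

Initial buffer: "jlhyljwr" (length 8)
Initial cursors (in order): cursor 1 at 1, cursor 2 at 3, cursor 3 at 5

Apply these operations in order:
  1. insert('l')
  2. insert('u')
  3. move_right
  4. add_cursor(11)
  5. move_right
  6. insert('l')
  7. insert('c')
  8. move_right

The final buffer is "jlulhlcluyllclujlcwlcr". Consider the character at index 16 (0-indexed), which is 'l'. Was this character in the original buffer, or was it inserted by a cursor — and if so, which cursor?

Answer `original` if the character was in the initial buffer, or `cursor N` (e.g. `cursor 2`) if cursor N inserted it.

After op 1 (insert('l')): buffer="jllhlylljwr" (len 11), cursors c1@2 c2@5 c3@8, authorship .1..2..3...
After op 2 (insert('u')): buffer="jlulhluyllujwr" (len 14), cursors c1@3 c2@7 c3@11, authorship .11..22..33...
After op 3 (move_right): buffer="jlulhluyllujwr" (len 14), cursors c1@4 c2@8 c3@12, authorship .11..22..33...
After op 4 (add_cursor(11)): buffer="jlulhluyllujwr" (len 14), cursors c1@4 c2@8 c4@11 c3@12, authorship .11..22..33...
After op 5 (move_right): buffer="jlulhluyllujwr" (len 14), cursors c1@5 c2@9 c4@12 c3@13, authorship .11..22..33...
After op 6 (insert('l')): buffer="jlulhlluylllujlwlr" (len 18), cursors c1@6 c2@11 c4@15 c3@17, authorship .11..122..233.4.3.
After op 7 (insert('c')): buffer="jlulhlcluyllclujlcwlcr" (len 22), cursors c1@7 c2@13 c4@18 c3@21, authorship .11..1122..2233.44.33.
After op 8 (move_right): buffer="jlulhlcluyllclujlcwlcr" (len 22), cursors c1@8 c2@14 c4@19 c3@22, authorship .11..1122..2233.44.33.
Authorship (.=original, N=cursor N): . 1 1 . . 1 1 2 2 . . 2 2 3 3 . 4 4 . 3 3 .
Index 16: author = 4

Answer: cursor 4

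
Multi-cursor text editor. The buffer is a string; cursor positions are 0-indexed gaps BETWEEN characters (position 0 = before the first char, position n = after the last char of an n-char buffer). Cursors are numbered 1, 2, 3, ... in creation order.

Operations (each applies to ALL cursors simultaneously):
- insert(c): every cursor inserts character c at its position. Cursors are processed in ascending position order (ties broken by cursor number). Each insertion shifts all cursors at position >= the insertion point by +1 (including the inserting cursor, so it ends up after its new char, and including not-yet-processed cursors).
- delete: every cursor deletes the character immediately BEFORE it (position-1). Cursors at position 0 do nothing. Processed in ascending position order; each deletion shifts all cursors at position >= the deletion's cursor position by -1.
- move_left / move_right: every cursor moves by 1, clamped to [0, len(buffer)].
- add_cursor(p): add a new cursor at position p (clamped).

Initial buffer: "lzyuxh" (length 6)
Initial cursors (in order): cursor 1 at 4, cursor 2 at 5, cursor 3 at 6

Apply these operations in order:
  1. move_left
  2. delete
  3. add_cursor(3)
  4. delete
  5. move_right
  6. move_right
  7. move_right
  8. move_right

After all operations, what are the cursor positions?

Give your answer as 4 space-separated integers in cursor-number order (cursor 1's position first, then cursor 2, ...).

After op 1 (move_left): buffer="lzyuxh" (len 6), cursors c1@3 c2@4 c3@5, authorship ......
After op 2 (delete): buffer="lzh" (len 3), cursors c1@2 c2@2 c3@2, authorship ...
After op 3 (add_cursor(3)): buffer="lzh" (len 3), cursors c1@2 c2@2 c3@2 c4@3, authorship ...
After op 4 (delete): buffer="" (len 0), cursors c1@0 c2@0 c3@0 c4@0, authorship 
After op 5 (move_right): buffer="" (len 0), cursors c1@0 c2@0 c3@0 c4@0, authorship 
After op 6 (move_right): buffer="" (len 0), cursors c1@0 c2@0 c3@0 c4@0, authorship 
After op 7 (move_right): buffer="" (len 0), cursors c1@0 c2@0 c3@0 c4@0, authorship 
After op 8 (move_right): buffer="" (len 0), cursors c1@0 c2@0 c3@0 c4@0, authorship 

Answer: 0 0 0 0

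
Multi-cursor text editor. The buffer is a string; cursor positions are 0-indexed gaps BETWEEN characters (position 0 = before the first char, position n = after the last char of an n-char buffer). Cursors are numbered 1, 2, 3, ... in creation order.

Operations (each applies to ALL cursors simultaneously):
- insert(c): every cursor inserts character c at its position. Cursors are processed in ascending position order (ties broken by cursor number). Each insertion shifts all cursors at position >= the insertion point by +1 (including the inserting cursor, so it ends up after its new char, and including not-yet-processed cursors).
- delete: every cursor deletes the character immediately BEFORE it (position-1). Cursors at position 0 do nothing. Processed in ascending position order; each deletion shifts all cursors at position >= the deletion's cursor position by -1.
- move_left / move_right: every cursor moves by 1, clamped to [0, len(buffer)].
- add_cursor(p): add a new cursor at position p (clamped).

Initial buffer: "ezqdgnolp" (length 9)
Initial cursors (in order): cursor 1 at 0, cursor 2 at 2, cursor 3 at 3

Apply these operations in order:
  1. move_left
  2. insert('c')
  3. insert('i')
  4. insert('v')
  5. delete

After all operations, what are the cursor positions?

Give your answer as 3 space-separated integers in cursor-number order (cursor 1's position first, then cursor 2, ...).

After op 1 (move_left): buffer="ezqdgnolp" (len 9), cursors c1@0 c2@1 c3@2, authorship .........
After op 2 (insert('c')): buffer="ceczcqdgnolp" (len 12), cursors c1@1 c2@3 c3@5, authorship 1.2.3.......
After op 3 (insert('i')): buffer="ciecizciqdgnolp" (len 15), cursors c1@2 c2@5 c3@8, authorship 11.22.33.......
After op 4 (insert('v')): buffer="civecivzcivqdgnolp" (len 18), cursors c1@3 c2@7 c3@11, authorship 111.222.333.......
After op 5 (delete): buffer="ciecizciqdgnolp" (len 15), cursors c1@2 c2@5 c3@8, authorship 11.22.33.......

Answer: 2 5 8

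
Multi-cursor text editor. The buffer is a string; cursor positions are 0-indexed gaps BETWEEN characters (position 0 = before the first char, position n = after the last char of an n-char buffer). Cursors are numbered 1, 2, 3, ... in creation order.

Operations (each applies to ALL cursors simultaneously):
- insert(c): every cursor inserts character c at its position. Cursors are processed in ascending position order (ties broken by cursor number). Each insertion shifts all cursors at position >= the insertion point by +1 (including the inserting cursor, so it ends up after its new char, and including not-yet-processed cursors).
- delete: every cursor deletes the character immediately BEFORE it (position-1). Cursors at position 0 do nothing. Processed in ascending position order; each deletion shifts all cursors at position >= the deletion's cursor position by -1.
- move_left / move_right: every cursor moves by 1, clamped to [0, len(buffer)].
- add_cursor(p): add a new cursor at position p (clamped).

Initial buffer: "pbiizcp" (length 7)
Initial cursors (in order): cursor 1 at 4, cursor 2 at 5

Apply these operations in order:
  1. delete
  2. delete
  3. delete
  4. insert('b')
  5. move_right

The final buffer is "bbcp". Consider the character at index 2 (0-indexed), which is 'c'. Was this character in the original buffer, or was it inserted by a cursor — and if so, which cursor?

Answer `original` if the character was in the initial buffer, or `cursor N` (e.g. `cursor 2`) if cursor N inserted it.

Answer: original

Derivation:
After op 1 (delete): buffer="pbicp" (len 5), cursors c1@3 c2@3, authorship .....
After op 2 (delete): buffer="pcp" (len 3), cursors c1@1 c2@1, authorship ...
After op 3 (delete): buffer="cp" (len 2), cursors c1@0 c2@0, authorship ..
After op 4 (insert('b')): buffer="bbcp" (len 4), cursors c1@2 c2@2, authorship 12..
After op 5 (move_right): buffer="bbcp" (len 4), cursors c1@3 c2@3, authorship 12..
Authorship (.=original, N=cursor N): 1 2 . .
Index 2: author = original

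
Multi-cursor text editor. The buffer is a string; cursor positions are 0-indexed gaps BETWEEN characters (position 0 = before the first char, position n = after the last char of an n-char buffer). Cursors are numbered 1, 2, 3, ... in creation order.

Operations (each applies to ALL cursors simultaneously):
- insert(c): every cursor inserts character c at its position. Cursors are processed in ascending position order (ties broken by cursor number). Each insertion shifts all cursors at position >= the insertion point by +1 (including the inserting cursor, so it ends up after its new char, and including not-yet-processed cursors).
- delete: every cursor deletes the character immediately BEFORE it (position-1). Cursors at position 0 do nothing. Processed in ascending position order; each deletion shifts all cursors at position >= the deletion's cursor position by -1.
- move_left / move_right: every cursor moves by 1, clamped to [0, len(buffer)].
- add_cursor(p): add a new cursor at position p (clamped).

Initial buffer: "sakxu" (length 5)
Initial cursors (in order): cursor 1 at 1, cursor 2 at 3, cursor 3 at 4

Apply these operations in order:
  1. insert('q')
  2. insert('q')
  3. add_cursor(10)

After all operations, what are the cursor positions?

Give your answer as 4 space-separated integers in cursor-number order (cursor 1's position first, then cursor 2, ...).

Answer: 3 7 10 10

Derivation:
After op 1 (insert('q')): buffer="sqakqxqu" (len 8), cursors c1@2 c2@5 c3@7, authorship .1..2.3.
After op 2 (insert('q')): buffer="sqqakqqxqqu" (len 11), cursors c1@3 c2@7 c3@10, authorship .11..22.33.
After op 3 (add_cursor(10)): buffer="sqqakqqxqqu" (len 11), cursors c1@3 c2@7 c3@10 c4@10, authorship .11..22.33.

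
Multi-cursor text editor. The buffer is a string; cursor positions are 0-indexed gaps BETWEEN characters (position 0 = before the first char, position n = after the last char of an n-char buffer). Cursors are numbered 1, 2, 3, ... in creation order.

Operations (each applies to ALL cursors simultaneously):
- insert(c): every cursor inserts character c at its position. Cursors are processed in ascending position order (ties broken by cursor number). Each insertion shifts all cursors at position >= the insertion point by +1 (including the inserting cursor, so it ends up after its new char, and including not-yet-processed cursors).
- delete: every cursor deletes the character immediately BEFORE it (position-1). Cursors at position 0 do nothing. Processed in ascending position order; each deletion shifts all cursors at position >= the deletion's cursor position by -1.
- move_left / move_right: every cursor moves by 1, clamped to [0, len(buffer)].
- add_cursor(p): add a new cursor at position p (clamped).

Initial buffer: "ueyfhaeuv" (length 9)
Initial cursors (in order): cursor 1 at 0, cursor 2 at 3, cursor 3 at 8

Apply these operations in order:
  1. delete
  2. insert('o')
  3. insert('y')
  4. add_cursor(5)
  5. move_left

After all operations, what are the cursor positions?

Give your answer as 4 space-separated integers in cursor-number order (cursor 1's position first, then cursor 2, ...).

After op 1 (delete): buffer="uefhaev" (len 7), cursors c1@0 c2@2 c3@6, authorship .......
After op 2 (insert('o')): buffer="oueofhaeov" (len 10), cursors c1@1 c2@4 c3@9, authorship 1..2....3.
After op 3 (insert('y')): buffer="oyueoyfhaeoyv" (len 13), cursors c1@2 c2@6 c3@12, authorship 11..22....33.
After op 4 (add_cursor(5)): buffer="oyueoyfhaeoyv" (len 13), cursors c1@2 c4@5 c2@6 c3@12, authorship 11..22....33.
After op 5 (move_left): buffer="oyueoyfhaeoyv" (len 13), cursors c1@1 c4@4 c2@5 c3@11, authorship 11..22....33.

Answer: 1 5 11 4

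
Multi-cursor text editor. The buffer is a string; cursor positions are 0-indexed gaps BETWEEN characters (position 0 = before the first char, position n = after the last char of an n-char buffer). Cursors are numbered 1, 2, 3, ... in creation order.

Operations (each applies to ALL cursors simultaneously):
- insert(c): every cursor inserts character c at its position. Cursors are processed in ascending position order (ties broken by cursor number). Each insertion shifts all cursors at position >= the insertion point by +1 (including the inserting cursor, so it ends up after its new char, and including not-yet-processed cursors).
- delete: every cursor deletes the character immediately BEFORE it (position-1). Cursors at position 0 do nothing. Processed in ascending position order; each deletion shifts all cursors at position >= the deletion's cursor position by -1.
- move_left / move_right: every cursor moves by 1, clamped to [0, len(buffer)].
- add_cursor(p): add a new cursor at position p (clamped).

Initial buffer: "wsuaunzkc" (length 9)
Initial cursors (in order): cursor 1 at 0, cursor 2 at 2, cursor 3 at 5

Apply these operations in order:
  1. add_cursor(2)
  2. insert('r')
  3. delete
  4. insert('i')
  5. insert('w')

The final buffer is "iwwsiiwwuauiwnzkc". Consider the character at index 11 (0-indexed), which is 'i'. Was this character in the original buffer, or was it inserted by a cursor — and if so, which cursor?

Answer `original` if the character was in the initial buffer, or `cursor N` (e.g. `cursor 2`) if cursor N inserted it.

After op 1 (add_cursor(2)): buffer="wsuaunzkc" (len 9), cursors c1@0 c2@2 c4@2 c3@5, authorship .........
After op 2 (insert('r')): buffer="rwsrruaurnzkc" (len 13), cursors c1@1 c2@5 c4@5 c3@9, authorship 1..24...3....
After op 3 (delete): buffer="wsuaunzkc" (len 9), cursors c1@0 c2@2 c4@2 c3@5, authorship .........
After op 4 (insert('i')): buffer="iwsiiuauinzkc" (len 13), cursors c1@1 c2@5 c4@5 c3@9, authorship 1..24...3....
After op 5 (insert('w')): buffer="iwwsiiwwuauiwnzkc" (len 17), cursors c1@2 c2@8 c4@8 c3@13, authorship 11..2424...33....
Authorship (.=original, N=cursor N): 1 1 . . 2 4 2 4 . . . 3 3 . . . .
Index 11: author = 3

Answer: cursor 3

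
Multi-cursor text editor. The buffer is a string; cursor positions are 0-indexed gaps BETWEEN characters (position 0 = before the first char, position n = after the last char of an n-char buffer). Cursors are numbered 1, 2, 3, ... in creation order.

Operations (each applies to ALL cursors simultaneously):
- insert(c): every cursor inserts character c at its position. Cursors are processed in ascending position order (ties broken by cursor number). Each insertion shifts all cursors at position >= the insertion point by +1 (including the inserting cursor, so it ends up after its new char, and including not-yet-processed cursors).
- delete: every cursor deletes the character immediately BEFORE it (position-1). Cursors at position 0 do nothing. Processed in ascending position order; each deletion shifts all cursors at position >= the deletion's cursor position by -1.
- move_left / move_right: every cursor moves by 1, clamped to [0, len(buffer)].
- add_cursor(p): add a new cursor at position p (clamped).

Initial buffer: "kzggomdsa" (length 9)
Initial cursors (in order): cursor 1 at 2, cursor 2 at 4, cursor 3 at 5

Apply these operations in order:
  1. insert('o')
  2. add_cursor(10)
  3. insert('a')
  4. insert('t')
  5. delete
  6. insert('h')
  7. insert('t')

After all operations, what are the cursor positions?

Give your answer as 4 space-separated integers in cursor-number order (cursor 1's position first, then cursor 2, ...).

After op 1 (insert('o')): buffer="kzoggooomdsa" (len 12), cursors c1@3 c2@6 c3@8, authorship ..1..2.3....
After op 2 (add_cursor(10)): buffer="kzoggooomdsa" (len 12), cursors c1@3 c2@6 c3@8 c4@10, authorship ..1..2.3....
After op 3 (insert('a')): buffer="kzoaggoaooamdasa" (len 16), cursors c1@4 c2@8 c3@11 c4@14, authorship ..11..22.33..4..
After op 4 (insert('t')): buffer="kzoatggoatooatmdatsa" (len 20), cursors c1@5 c2@10 c3@14 c4@18, authorship ..111..222.333..44..
After op 5 (delete): buffer="kzoaggoaooamdasa" (len 16), cursors c1@4 c2@8 c3@11 c4@14, authorship ..11..22.33..4..
After op 6 (insert('h')): buffer="kzoahggoahooahmdahsa" (len 20), cursors c1@5 c2@10 c3@14 c4@18, authorship ..111..222.333..44..
After op 7 (insert('t')): buffer="kzoahtggoahtooahtmdahtsa" (len 24), cursors c1@6 c2@12 c3@17 c4@22, authorship ..1111..2222.3333..444..

Answer: 6 12 17 22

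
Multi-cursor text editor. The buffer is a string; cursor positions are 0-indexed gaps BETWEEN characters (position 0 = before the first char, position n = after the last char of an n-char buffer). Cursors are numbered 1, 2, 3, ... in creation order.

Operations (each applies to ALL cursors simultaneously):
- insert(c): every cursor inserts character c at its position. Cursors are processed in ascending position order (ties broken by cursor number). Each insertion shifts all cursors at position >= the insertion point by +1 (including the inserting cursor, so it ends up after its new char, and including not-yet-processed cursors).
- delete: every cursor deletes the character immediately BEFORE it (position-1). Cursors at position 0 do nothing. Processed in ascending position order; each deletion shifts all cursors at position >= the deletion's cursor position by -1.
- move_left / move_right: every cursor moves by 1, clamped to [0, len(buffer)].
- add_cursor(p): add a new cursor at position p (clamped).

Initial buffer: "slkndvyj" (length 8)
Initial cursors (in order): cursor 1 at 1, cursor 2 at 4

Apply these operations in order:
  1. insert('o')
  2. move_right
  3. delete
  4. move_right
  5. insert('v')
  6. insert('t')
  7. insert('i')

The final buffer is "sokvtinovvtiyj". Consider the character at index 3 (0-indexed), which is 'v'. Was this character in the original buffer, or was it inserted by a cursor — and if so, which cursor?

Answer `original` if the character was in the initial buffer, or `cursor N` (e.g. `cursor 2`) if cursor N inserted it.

Answer: cursor 1

Derivation:
After op 1 (insert('o')): buffer="solknodvyj" (len 10), cursors c1@2 c2@6, authorship .1...2....
After op 2 (move_right): buffer="solknodvyj" (len 10), cursors c1@3 c2@7, authorship .1...2....
After op 3 (delete): buffer="soknovyj" (len 8), cursors c1@2 c2@5, authorship .1..2...
After op 4 (move_right): buffer="soknovyj" (len 8), cursors c1@3 c2@6, authorship .1..2...
After op 5 (insert('v')): buffer="sokvnovvyj" (len 10), cursors c1@4 c2@8, authorship .1.1.2.2..
After op 6 (insert('t')): buffer="sokvtnovvtyj" (len 12), cursors c1@5 c2@10, authorship .1.11.2.22..
After op 7 (insert('i')): buffer="sokvtinovvtiyj" (len 14), cursors c1@6 c2@12, authorship .1.111.2.222..
Authorship (.=original, N=cursor N): . 1 . 1 1 1 . 2 . 2 2 2 . .
Index 3: author = 1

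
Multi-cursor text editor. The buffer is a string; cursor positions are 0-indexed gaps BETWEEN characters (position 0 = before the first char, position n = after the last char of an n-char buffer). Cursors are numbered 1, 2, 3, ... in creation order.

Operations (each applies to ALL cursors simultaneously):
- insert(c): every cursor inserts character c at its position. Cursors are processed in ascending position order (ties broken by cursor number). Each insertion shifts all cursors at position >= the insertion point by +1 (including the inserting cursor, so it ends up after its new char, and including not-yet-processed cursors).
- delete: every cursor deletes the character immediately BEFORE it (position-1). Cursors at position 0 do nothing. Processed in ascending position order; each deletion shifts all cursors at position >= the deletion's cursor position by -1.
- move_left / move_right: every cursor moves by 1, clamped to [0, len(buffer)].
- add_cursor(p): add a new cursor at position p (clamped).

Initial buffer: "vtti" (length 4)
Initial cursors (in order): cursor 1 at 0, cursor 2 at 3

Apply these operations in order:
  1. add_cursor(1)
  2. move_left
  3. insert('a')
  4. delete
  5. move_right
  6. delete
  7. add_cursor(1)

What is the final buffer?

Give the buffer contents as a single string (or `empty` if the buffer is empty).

After op 1 (add_cursor(1)): buffer="vtti" (len 4), cursors c1@0 c3@1 c2@3, authorship ....
After op 2 (move_left): buffer="vtti" (len 4), cursors c1@0 c3@0 c2@2, authorship ....
After op 3 (insert('a')): buffer="aavtati" (len 7), cursors c1@2 c3@2 c2@5, authorship 13..2..
After op 4 (delete): buffer="vtti" (len 4), cursors c1@0 c3@0 c2@2, authorship ....
After op 5 (move_right): buffer="vtti" (len 4), cursors c1@1 c3@1 c2@3, authorship ....
After op 6 (delete): buffer="ti" (len 2), cursors c1@0 c3@0 c2@1, authorship ..
After op 7 (add_cursor(1)): buffer="ti" (len 2), cursors c1@0 c3@0 c2@1 c4@1, authorship ..

Answer: ti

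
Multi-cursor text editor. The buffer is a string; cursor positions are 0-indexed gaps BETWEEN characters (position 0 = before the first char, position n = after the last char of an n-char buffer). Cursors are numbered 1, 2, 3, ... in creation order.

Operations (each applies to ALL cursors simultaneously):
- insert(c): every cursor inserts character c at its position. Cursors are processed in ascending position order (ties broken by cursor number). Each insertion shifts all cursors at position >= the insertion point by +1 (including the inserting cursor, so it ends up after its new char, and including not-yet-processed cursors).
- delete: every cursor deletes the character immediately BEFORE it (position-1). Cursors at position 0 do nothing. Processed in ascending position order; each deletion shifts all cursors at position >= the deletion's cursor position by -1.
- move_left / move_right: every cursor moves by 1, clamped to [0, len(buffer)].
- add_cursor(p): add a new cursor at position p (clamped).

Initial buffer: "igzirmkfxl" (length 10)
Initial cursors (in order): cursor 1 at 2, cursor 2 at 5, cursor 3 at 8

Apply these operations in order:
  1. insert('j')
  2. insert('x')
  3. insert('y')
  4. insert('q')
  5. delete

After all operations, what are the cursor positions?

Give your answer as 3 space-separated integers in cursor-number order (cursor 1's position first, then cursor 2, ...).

After op 1 (insert('j')): buffer="igjzirjmkfjxl" (len 13), cursors c1@3 c2@7 c3@11, authorship ..1...2...3..
After op 2 (insert('x')): buffer="igjxzirjxmkfjxxl" (len 16), cursors c1@4 c2@9 c3@14, authorship ..11...22...33..
After op 3 (insert('y')): buffer="igjxyzirjxymkfjxyxl" (len 19), cursors c1@5 c2@11 c3@17, authorship ..111...222...333..
After op 4 (insert('q')): buffer="igjxyqzirjxyqmkfjxyqxl" (len 22), cursors c1@6 c2@13 c3@20, authorship ..1111...2222...3333..
After op 5 (delete): buffer="igjxyzirjxymkfjxyxl" (len 19), cursors c1@5 c2@11 c3@17, authorship ..111...222...333..

Answer: 5 11 17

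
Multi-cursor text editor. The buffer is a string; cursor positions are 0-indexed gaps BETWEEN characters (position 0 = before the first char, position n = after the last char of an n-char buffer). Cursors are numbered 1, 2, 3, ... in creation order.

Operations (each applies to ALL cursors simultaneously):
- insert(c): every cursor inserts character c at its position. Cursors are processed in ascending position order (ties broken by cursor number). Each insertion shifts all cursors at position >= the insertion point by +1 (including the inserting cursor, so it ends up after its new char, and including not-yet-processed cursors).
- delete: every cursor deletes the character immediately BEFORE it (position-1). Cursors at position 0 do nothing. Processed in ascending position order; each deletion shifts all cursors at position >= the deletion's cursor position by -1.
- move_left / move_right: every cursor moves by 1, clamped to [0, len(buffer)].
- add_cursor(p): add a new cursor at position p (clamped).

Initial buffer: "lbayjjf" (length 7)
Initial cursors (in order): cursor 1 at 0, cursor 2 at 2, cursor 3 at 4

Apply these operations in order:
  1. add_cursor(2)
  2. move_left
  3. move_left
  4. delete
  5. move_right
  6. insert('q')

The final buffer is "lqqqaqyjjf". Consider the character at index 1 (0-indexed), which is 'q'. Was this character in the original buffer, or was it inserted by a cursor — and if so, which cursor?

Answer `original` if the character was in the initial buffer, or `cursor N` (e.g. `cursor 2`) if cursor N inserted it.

Answer: cursor 1

Derivation:
After op 1 (add_cursor(2)): buffer="lbayjjf" (len 7), cursors c1@0 c2@2 c4@2 c3@4, authorship .......
After op 2 (move_left): buffer="lbayjjf" (len 7), cursors c1@0 c2@1 c4@1 c3@3, authorship .......
After op 3 (move_left): buffer="lbayjjf" (len 7), cursors c1@0 c2@0 c4@0 c3@2, authorship .......
After op 4 (delete): buffer="layjjf" (len 6), cursors c1@0 c2@0 c4@0 c3@1, authorship ......
After op 5 (move_right): buffer="layjjf" (len 6), cursors c1@1 c2@1 c4@1 c3@2, authorship ......
After op 6 (insert('q')): buffer="lqqqaqyjjf" (len 10), cursors c1@4 c2@4 c4@4 c3@6, authorship .124.3....
Authorship (.=original, N=cursor N): . 1 2 4 . 3 . . . .
Index 1: author = 1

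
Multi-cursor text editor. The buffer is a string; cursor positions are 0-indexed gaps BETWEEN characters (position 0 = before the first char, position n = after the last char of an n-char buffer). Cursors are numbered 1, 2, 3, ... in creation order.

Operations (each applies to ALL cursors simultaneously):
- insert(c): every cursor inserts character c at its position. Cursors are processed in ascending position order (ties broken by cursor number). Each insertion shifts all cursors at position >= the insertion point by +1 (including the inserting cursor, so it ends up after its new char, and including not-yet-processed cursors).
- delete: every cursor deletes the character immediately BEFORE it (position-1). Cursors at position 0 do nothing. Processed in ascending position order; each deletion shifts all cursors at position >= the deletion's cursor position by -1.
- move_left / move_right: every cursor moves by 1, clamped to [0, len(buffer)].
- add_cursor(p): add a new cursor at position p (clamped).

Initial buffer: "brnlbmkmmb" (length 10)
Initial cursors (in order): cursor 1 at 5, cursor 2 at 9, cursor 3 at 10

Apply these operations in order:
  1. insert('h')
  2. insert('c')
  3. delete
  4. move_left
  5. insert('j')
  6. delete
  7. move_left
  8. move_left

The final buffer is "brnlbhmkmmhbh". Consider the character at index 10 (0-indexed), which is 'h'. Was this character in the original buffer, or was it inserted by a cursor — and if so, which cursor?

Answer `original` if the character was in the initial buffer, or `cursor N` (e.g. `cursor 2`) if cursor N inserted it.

Answer: cursor 2

Derivation:
After op 1 (insert('h')): buffer="brnlbhmkmmhbh" (len 13), cursors c1@6 c2@11 c3@13, authorship .....1....2.3
After op 2 (insert('c')): buffer="brnlbhcmkmmhcbhc" (len 16), cursors c1@7 c2@13 c3@16, authorship .....11....22.33
After op 3 (delete): buffer="brnlbhmkmmhbh" (len 13), cursors c1@6 c2@11 c3@13, authorship .....1....2.3
After op 4 (move_left): buffer="brnlbhmkmmhbh" (len 13), cursors c1@5 c2@10 c3@12, authorship .....1....2.3
After op 5 (insert('j')): buffer="brnlbjhmkmmjhbjh" (len 16), cursors c1@6 c2@12 c3@15, authorship .....11....22.33
After op 6 (delete): buffer="brnlbhmkmmhbh" (len 13), cursors c1@5 c2@10 c3@12, authorship .....1....2.3
After op 7 (move_left): buffer="brnlbhmkmmhbh" (len 13), cursors c1@4 c2@9 c3@11, authorship .....1....2.3
After op 8 (move_left): buffer="brnlbhmkmmhbh" (len 13), cursors c1@3 c2@8 c3@10, authorship .....1....2.3
Authorship (.=original, N=cursor N): . . . . . 1 . . . . 2 . 3
Index 10: author = 2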